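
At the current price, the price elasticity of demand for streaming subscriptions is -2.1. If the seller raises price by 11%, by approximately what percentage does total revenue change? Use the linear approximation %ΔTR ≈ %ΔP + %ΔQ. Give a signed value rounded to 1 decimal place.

%ΔQ ≈ Ed × %ΔP = (-2.1) × (+11%) = -23.1000%
%ΔTR ≈ %ΔP + %ΔQ = (+11%) + (-23.1000%) = -12.1000%

-12.1%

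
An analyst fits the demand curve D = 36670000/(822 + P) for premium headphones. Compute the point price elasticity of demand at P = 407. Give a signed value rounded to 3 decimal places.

dD/dP = −36670000/(822 + P)² = -24.2777. At P = 407, D = 29837.3.
Ed = (dD/dP)·(P/D) = (-24.2777) × (407/29837.3) = -0.33116…

-0.331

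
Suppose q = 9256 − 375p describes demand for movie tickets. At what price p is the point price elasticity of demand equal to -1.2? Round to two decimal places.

13.46

Ed = −375p/(9256 − 375p). Set this equal to -1.2:
375p = 1.2·(9256 − 375p) ⇒ 375p(1 + 1.2) = 1.2·9256
p = 1.2·9256 / (375·2.2) = 13.4632…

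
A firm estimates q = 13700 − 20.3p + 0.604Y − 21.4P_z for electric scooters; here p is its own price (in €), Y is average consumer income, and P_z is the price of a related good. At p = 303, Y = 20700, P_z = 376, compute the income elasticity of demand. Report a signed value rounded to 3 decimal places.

1.041

At the given values, q = 13700 − 20.3(303) + 0.604(20700) − 21.4(376) = 12005.5.
∂q/∂Y = 0.604.
E = (0.604) × (20700/12005.5) = 1.04142…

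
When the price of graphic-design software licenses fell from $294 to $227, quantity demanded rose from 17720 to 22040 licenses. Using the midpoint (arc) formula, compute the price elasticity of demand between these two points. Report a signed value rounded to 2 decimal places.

-0.84

%ΔQ = (22040 − 17720) / [(17720 + 22040)/2] = 4320/19880 = 0.217303…
%ΔP = (227 − 294) / [(294 + 227)/2] = -67/260.5 = -0.257197…
Arc Ed = %ΔQ / %ΔP = (4320/19880) / (-67/260.5) = -0.8448…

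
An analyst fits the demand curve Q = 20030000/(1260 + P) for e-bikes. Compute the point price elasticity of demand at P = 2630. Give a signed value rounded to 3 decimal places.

-0.676

dQ/dP = −20030000/(1260 + P)² = -1.32368. At P = 2630, Q = 5149.1.
Ed = (dQ/dP)·(P/Q) = (-1.32368) × (2630/5149.1) = -0.67609…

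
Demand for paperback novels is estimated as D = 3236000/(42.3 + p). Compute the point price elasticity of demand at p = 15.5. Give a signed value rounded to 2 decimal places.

dD/dp = −3236000/(42.3 + p)² = -968.619. At p = 15.5, D = 55986.2.
Ed = (dD/dp)·(p/D) = (-968.619) × (15.5/55986.2) = -0.2681…

-0.27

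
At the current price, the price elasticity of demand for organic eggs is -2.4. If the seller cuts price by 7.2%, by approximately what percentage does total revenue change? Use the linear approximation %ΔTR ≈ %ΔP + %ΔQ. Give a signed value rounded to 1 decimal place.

%ΔQ ≈ Ed × %ΔP = (-2.4) × (-7.2%) = +17.2800%
%ΔTR ≈ %ΔP + %ΔQ = (-7.2%) + (+17.2800%) = +10.0800%

+10.1%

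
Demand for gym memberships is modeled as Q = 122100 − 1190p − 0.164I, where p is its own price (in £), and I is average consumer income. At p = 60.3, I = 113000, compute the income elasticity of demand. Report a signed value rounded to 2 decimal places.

At the given values, Q = 122100 − 1190(60.3) − 0.164(113000) = 31811.
∂Q/∂I = -0.164.
E = (-0.164) × (113000/31811) = -0.5825…

-0.58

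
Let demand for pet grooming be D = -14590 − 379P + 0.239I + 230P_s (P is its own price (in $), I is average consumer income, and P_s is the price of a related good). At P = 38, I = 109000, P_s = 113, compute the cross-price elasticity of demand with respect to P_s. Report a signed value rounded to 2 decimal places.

At the given values, D = -14590 − 379(38) + 0.239(109000) + 230(113) = 23049.
∂D/∂P_s = 230.
E = (230) × (113/23049) = 1.1275…

1.13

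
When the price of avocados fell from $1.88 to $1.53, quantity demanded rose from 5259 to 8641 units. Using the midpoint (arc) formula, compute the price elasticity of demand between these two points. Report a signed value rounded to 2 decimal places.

%ΔQ = (8641 − 5259) / [(5259 + 8641)/2] = 3382/6950 = 0.486618…
%ΔP = (1.53 − 1.88) / [(1.88 + 1.53)/2] = -0.35/1.705 = -0.205278…
Arc Ed = %ΔQ / %ΔP = (3382/6950) / (-0.35/1.705) = -2.3705…

-2.37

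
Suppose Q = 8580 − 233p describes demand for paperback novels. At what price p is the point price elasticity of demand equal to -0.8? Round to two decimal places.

Ed = −233p/(8580 − 233p). Set this equal to -0.8:
233p = 0.8·(8580 − 233p) ⇒ 233p(1 + 0.8) = 0.8·8580
p = 0.8·8580 / (233·1.8) = 16.3662…

16.37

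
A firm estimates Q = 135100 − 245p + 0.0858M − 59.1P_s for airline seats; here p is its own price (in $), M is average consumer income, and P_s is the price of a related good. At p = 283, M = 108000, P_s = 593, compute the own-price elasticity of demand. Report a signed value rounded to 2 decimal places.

At the given values, Q = 135100 − 245(283) + 0.0858(108000) − 59.1(593) = 39985.1.
∂Q/∂p = −245.
E = (-245) × (283/39985.1) = -1.7340…

-1.73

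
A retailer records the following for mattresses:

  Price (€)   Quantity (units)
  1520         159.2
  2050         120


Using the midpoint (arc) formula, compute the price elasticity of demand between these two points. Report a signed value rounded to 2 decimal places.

%ΔQ = (120 − 159.2) / [(159.2 + 120)/2] = -39.2/139.6 = -0.280802…
%ΔP = (2050 − 1520) / [(1520 + 2050)/2] = 530/1785 = 0.296918…
Arc Ed = %ΔQ / %ΔP = (-39.2/139.6) / (530/1785) = -0.9457…

-0.95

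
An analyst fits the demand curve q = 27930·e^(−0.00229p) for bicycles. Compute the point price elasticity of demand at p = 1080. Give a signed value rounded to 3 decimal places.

-2.473

dq/dp = −0.00229·q = -5.39274. At p = 1080, q = 2354.91.
Ed = (dq/dp)·(p/q) = (-5.39274) × (1080/2354.91) = -2.4732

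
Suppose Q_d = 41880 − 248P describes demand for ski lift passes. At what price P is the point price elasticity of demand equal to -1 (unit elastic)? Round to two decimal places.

84.44

Ed = −248P/(41880 − 248P). Set this equal to -1:
248P = 1·(41880 − 248P) ⇒ 248P(1 + 1) = 1·41880
P = 1·41880 / (248·2) = 84.4354…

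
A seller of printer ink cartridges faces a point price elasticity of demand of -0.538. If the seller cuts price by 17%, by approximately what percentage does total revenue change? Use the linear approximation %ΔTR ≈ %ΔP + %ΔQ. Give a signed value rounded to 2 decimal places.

-7.85%

%ΔQ ≈ Ed × %ΔP = (-0.538) × (-17%) = +9.1460%
%ΔTR ≈ %ΔP + %ΔQ = (-17%) + (+9.1460%) = -7.8540%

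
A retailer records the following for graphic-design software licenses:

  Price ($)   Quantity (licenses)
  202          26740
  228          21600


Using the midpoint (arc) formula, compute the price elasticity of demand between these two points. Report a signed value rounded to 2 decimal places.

%ΔQ = (21600 − 26740) / [(26740 + 21600)/2] = -5140/24170 = -0.212660…
%ΔP = (228 − 202) / [(202 + 228)/2] = 26/215 = 0.120930…
Arc Ed = %ΔQ / %ΔP = (-5140/24170) / (26/215) = -1.7585…

-1.76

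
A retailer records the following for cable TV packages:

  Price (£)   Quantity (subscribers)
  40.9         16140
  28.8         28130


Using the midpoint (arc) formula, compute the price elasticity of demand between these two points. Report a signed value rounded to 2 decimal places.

%ΔQ = (28130 − 16140) / [(16140 + 28130)/2] = 11990/22135 = 0.541676…
%ΔP = (28.8 − 40.9) / [(40.9 + 28.8)/2] = -12.1/34.85 = -0.347202…
Arc Ed = %ΔQ / %ΔP = (11990/22135) / (-12.1/34.85) = -1.5601…

-1.56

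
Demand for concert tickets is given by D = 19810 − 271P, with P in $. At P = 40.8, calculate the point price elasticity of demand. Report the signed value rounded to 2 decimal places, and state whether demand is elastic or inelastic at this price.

dD/dP = −271. At P = 40.8, D = 19810 − 271(40.8) = 8753.2.
Ed = (dD/dP)·(P/D) = −271 × (40.8/8753.2) = -1.2631…
|Ed| = 1.26 > 1, so demand is elastic.

-1.26; elastic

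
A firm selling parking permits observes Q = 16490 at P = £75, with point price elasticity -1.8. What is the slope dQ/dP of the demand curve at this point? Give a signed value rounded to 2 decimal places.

-395.76

Ed = (dQ/dP)·(P/Q) ⇒ dQ/dP = Ed·Q/P = (-1.8)·16490/75 = -395.76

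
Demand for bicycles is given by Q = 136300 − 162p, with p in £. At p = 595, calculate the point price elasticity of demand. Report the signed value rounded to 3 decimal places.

-2.415

dQ/dp = −162. At p = 595, Q = 136300 − 162(595) = 39910.
Ed = (dQ/dp)·(p/Q) = −162 × (595/39910) = -2.41518…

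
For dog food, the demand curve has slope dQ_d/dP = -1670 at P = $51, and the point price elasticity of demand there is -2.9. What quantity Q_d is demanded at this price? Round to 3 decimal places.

Ed = (dQ_d/dP)·(P/Q_d) ⇒ Q_d = (dQ_d/dP)·P/Ed = (-1670)·51/(-2.9) = 29368.96551…

29368.966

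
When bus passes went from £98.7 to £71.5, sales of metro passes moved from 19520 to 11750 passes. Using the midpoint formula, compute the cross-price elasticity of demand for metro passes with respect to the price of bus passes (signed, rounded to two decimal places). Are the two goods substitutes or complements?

%ΔQ_{metro passes} = (11750 − 19520)/avg = -7770/15635 = -0.496961…
%ΔP_{bus passes} = (71.5 − 98.7)/avg = -27.2/85.1 = -0.319623…
E_cross = (-7770/15635) / (-27.2/85.1) = 1.5548…
E_cross > 0 ⇒ the goods are substitutes.

1.55; substitutes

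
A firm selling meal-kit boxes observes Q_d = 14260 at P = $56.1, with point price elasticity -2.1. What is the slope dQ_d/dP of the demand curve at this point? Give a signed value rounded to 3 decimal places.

Ed = (dQ_d/dP)·(P/Q_d) ⇒ dQ_d/dP = Ed·Q_d/P = (-2.1)·14260/56.1 = -533.79679…

-533.797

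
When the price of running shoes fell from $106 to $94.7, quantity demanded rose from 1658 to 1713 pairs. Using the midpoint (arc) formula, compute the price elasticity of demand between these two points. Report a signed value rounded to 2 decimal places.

-0.29

%ΔQ = (1713 − 1658) / [(1658 + 1713)/2] = 55/1685.5 = 0.032631…
%ΔP = (94.7 − 106) / [(106 + 94.7)/2] = -11.3/100.35 = -0.112605…
Arc Ed = %ΔQ / %ΔP = (55/1685.5) / (-11.3/100.35) = -0.2897…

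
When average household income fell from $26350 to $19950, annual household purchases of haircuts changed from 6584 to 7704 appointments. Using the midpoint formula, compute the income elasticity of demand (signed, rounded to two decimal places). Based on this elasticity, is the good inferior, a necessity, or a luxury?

-0.57; inferior

%ΔQ = (7704 − 6584)/[( 6584 + 7704)/2] = 1120/7144 = 0.156774…
%ΔIncome = (19950 − 26350)/[( 26350 + 19950)/2] = -6400/23150 = -0.276457…
E_income = (1120/7144) / (-6400/23150) = -0.5670…
E_income < 0 ⇒ inferior good.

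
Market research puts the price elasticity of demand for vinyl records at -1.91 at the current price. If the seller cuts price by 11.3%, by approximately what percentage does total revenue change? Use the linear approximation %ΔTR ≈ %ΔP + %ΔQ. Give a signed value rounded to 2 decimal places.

+10.28%

%ΔQ ≈ Ed × %ΔP = (-1.91) × (-11.3%) = +21.5830%
%ΔTR ≈ %ΔP + %ΔQ = (-11.3%) + (+21.5830%) = +10.2830%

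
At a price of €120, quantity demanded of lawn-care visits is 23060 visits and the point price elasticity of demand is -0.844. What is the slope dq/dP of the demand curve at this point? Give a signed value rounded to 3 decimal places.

Ed = (dq/dP)·(P/q) ⇒ dq/dP = Ed·q/P = (-0.844)·23060/120 = -162.18866…

-162.189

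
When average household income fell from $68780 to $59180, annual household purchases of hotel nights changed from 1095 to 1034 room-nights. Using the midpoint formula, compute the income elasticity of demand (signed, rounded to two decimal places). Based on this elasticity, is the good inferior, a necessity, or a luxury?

0.38; necessity

%ΔQ = (1034 − 1095)/[( 1095 + 1034)/2] = -61/1064.5 = -0.057303…
%ΔIncome = (59180 − 68780)/[( 68780 + 59180)/2] = -9600/63980 = -0.150046…
E_income = (-61/1064.5) / (-9600/63980) = 0.3819…
0 < E_income < 1 ⇒ normal good, necessity.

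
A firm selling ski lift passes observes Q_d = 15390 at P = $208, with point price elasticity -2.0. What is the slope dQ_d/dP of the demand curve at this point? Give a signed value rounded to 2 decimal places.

-147.98

Ed = (dQ_d/dP)·(P/Q_d) ⇒ dQ_d/dP = Ed·Q_d/P = (-2.0)·15390/208 = -147.9807…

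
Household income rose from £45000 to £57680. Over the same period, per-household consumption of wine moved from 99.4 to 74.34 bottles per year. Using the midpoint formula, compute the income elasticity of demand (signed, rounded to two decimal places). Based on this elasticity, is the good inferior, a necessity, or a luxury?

-1.17; inferior

%ΔQ = (74.34 − 99.4)/[( 99.4 + 74.34)/2] = -25.06/86.87 = -0.288477…
%ΔIncome = (57680 − 45000)/[( 45000 + 57680)/2] = 12680/51340 = 0.246980…
E_income = (-25.06/86.87) / (12680/51340) = -1.1680…
E_income < 0 ⇒ inferior good.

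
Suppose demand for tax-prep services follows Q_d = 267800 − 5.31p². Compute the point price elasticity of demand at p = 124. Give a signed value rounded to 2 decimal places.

dQ_d/dp = −2·5.31·p = -1316.88. At p = 124, Q_d = 186153.44.
Ed = (dQ_d/dp)·(p/Q_d) = (-1316.88) × (124/186153.44) = -0.8771…

-0.88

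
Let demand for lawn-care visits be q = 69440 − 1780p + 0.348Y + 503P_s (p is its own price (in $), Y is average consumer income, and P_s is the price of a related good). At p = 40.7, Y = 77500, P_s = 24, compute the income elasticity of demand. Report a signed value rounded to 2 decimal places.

0.75

At the given values, q = 69440 − 1780(40.7) + 0.348(77500) + 503(24) = 36036.
∂q/∂Y = 0.348.
E = (0.348) × (77500/36036) = 0.7484…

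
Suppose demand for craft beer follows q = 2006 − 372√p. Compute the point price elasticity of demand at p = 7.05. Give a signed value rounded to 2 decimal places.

dq/dp = −372/(2√p) = -70.0517. At p = 7.05, q = 1018.27.
Ed = (dq/dp)·(p/q) = (-70.0517) × (7.05/1018.27) = -0.4850…

-0.49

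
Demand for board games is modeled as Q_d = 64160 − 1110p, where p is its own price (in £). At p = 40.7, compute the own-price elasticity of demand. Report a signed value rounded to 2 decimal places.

-2.38

At the given values, Q_d = 64160 − 1110(40.7) = 18983.
∂Q_d/∂p = −1110.
E = (-1110) × (40.7/18983) = -2.3798…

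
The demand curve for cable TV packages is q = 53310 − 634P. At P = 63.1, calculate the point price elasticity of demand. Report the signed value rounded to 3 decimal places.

-3.007

dq/dP = −634. At P = 63.1, q = 53310 − 634(63.1) = 13304.6.
Ed = (dq/dP)·(P/q) = −634 × (63.1/13304.6) = -3.00688…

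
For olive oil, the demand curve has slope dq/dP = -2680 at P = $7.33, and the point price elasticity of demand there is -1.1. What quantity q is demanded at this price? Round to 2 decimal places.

Ed = (dq/dP)·(P/q) ⇒ q = (dq/dP)·P/Ed = (-2680)·7.33/(-1.1) = 17858.5454…

17858.55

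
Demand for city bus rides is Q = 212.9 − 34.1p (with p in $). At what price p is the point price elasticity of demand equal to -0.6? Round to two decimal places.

Ed = −34.1p/(212.9 − 34.1p). Set this equal to -0.6:
34.1p = 0.6·(212.9 − 34.1p) ⇒ 34.1p(1 + 0.6) = 0.6·212.9
p = 0.6·212.9 / (34.1·1.6) = 2.3412…

2.34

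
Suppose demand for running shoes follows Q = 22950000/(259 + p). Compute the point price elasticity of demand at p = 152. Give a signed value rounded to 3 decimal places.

dQ/dp = −22950000/(259 + p)² = -135.862. At p = 152, Q = 55839.4.
Ed = (dQ/dp)·(p/Q) = (-135.862) × (152/55839.4) = -0.36982…

-0.370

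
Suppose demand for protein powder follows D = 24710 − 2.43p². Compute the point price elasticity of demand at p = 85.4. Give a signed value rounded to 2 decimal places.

dD/dp = −2·2.43·p = -415.044. At p = 85.4, D = 6987.6212.
Ed = (dD/dp)·(p/D) = (-415.044) × (85.4/6987.6212) = -5.0725…

-5.07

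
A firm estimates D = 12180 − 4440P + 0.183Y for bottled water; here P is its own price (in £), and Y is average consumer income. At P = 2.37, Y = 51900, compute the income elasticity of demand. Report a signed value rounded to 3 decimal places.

0.851

At the given values, D = 12180 − 4440(2.37) + 0.183(51900) = 11154.9.
∂D/∂Y = 0.183.
E = (0.183) × (51900/11154.9) = 0.85143…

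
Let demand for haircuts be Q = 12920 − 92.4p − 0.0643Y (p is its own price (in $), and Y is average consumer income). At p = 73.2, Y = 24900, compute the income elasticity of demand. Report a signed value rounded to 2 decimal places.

At the given values, Q = 12920 − 92.4(73.2) − 0.0643(24900) = 4555.25.
∂Q/∂Y = -0.0643.
E = (-0.0643) × (24900/4555.25) = -0.3514…

-0.35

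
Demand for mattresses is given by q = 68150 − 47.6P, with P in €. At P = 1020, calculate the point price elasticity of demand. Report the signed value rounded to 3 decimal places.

dq/dP = −47.6. At P = 1020, q = 68150 − 47.6(1020) = 19598.
Ed = (dq/dP)·(P/q) = −47.6 × (1020/19598) = -2.47739…

-2.477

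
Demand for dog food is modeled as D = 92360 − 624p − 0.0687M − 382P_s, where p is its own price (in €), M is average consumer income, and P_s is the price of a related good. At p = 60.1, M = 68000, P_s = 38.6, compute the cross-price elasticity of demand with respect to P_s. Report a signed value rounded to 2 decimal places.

At the given values, D = 92360 − 624(60.1) − 0.0687(68000) − 382(38.6) = 35440.8.
∂D/∂P_s = -382.
E = (-382) × (38.6/35440.8) = -0.4160…

-0.42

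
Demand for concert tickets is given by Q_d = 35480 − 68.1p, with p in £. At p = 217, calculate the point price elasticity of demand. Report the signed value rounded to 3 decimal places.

dQ_d/dp = −68.1. At p = 217, Q_d = 35480 − 68.1(217) = 20702.3.
Ed = (dQ_d/dp)·(p/Q_d) = −68.1 × (217/20702.3) = -0.71381…

-0.714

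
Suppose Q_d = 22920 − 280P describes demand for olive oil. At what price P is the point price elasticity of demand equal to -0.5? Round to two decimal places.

27.29

Ed = −280P/(22920 − 280P). Set this equal to -0.5:
280P = 0.5·(22920 − 280P) ⇒ 280P(1 + 0.5) = 0.5·22920
P = 0.5·22920 / (280·1.5) = 27.2857…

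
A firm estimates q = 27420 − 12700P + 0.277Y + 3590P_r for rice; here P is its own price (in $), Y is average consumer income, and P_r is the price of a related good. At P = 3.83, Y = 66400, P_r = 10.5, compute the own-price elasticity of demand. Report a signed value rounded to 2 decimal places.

At the given values, q = 27420 − 12700(3.83) + 0.277(66400) + 3590(10.5) = 34866.8.
∂q/∂P = −12700.
E = (-12700) × (3.83/34866.8) = -1.3950…

-1.40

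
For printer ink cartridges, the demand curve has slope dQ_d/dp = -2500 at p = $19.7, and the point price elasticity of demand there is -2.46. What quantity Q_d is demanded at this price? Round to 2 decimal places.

20020.33

Ed = (dQ_d/dp)·(p/Q_d) ⇒ Q_d = (dQ_d/dp)·p/Ed = (-2500)·19.7/(-2.46) = 20020.3252…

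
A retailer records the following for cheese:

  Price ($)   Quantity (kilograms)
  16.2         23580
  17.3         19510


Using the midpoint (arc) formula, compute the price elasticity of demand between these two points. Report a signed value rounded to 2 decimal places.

-2.88

%ΔQ = (19510 − 23580) / [(23580 + 19510)/2] = -4070/21545 = -0.188906…
%ΔP = (17.3 − 16.2) / [(16.2 + 17.3)/2] = 1.1/16.75 = 0.065671…
Arc Ed = %ΔQ / %ΔP = (-4070/21545) / (1.1/16.75) = -2.8765…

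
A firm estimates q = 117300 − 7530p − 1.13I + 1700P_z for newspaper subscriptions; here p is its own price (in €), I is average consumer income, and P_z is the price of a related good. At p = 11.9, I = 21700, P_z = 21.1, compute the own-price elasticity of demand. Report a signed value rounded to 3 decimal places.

At the given values, q = 117300 − 7530(11.9) − 1.13(21700) + 1700(21.1) = 39042.
∂q/∂p = −7530.
E = (-7530) × (11.9/39042) = -2.29514…

-2.295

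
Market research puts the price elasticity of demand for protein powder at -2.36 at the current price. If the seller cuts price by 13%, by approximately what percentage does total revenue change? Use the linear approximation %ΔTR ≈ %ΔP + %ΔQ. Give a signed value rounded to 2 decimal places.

%ΔQ ≈ Ed × %ΔP = (-2.36) × (-13%) = +30.6800%
%ΔTR ≈ %ΔP + %ΔQ = (-13%) + (+30.6800%) = +17.6800%

+17.68%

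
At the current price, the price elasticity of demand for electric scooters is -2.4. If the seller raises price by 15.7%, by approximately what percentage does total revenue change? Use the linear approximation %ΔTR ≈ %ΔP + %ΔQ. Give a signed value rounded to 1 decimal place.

%ΔQ ≈ Ed × %ΔP = (-2.4) × (+15.7%) = -37.6800%
%ΔTR ≈ %ΔP + %ΔQ = (+15.7%) + (-37.6800%) = -21.9800%

-22.0%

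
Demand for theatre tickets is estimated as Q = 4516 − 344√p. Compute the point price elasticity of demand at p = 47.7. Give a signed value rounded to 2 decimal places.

-0.56

dQ/dp = −344/(2√p) = -24.904. At p = 47.7, Q = 2140.16.
Ed = (dQ/dp)·(p/Q) = (-24.904) × (47.7/2140.16) = -0.5550…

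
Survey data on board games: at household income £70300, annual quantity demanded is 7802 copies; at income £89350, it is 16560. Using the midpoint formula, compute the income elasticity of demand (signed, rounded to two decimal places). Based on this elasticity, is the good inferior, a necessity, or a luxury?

%ΔQ = (16560 − 7802)/[( 7802 + 16560)/2] = 8758/12181 = 0.718988…
%ΔIncome = (89350 − 70300)/[( 70300 + 89350)/2] = 19050/79825 = 0.238647…
E_income = (8758/12181) / (19050/79825) = 3.0127…
E_income > 1 ⇒ normal good, luxury.

3.01; luxury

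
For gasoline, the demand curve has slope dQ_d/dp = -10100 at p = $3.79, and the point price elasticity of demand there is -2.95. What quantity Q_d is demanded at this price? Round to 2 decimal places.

12975.93

Ed = (dQ_d/dp)·(p/Q_d) ⇒ Q_d = (dQ_d/dp)·p/Ed = (-10100)·3.79/(-2.95) = 12975.9322…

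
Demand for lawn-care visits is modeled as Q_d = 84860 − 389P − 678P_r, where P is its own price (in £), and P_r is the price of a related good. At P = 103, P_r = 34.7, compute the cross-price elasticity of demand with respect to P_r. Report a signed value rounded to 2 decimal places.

At the given values, Q_d = 84860 − 389(103) − 678(34.7) = 21266.4.
∂Q_d/∂P_r = -678.
E = (-678) × (34.7/21266.4) = -1.1062…

-1.11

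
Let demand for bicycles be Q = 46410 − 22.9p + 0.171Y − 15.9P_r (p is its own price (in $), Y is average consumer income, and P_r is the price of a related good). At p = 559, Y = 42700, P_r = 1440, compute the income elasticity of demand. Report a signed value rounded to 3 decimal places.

At the given values, Q = 46410 − 22.9(559) + 0.171(42700) − 15.9(1440) = 18014.6.
∂Q/∂Y = 0.171.
E = (0.171) × (42700/18014.6) = 0.40532…

0.405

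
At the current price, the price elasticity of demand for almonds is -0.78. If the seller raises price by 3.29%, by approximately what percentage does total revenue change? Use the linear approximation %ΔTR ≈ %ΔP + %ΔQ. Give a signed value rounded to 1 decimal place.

%ΔQ ≈ Ed × %ΔP = (-0.78) × (+3.29%) = -2.5662%
%ΔTR ≈ %ΔP + %ΔQ = (+3.29%) + (-2.5662%) = +0.7238%

+0.7%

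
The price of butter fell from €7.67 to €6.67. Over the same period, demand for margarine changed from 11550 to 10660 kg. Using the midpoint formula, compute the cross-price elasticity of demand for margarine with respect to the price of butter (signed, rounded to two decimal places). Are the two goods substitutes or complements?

0.57; substitutes

%ΔQ_{margarine} = (10660 − 11550)/avg = -890/11105 = -0.080144…
%ΔP_{butter} = (6.67 − 7.67)/avg = -1/7.17 = -0.139470…
E_cross = (-890/11105) / (-1/7.17) = 0.5746…
E_cross > 0 ⇒ the goods are substitutes.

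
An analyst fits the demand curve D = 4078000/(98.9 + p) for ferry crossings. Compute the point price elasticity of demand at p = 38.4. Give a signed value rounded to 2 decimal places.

-0.28

dD/dp = −4078000/(98.9 + p)² = -216.325. At p = 38.4, D = 29701.4.
Ed = (dD/dp)·(p/D) = (-216.325) × (38.4/29701.4) = -0.2796…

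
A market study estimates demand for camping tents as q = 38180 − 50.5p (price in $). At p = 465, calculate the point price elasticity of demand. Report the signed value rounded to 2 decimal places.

-1.60

dq/dp = −50.5. At p = 465, q = 38180 − 50.5(465) = 14697.5.
Ed = (dq/dp)·(p/q) = −50.5 × (465/14697.5) = -1.5977…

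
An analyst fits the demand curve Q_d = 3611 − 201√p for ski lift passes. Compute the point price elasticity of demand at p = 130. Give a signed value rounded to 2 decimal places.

dQ_d/dp = −201/(2√p) = -8.81443. At p = 130, Q_d = 1319.25.
Ed = (dQ_d/dp)·(p/Q_d) = (-8.81443) × (130/1319.25) = -0.8685…

-0.87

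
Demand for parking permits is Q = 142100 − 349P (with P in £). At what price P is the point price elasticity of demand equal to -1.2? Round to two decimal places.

222.09

Ed = −349P/(142100 − 349P). Set this equal to -1.2:
349P = 1.2·(142100 − 349P) ⇒ 349P(1 + 1.2) = 1.2·142100
P = 1.2·142100 / (349·2.2) = 222.0890…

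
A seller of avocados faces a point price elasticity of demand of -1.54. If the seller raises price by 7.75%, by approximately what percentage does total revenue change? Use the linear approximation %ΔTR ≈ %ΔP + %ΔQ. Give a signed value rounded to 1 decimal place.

%ΔQ ≈ Ed × %ΔP = (-1.54) × (+7.75%) = -11.9350%
%ΔTR ≈ %ΔP + %ΔQ = (+7.75%) + (-11.9350%) = -4.1850%

-4.2%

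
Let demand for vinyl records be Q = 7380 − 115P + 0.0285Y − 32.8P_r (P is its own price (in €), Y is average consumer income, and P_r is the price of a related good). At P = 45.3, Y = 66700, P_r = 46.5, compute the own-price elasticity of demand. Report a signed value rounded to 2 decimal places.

At the given values, Q = 7380 − 115(45.3) + 0.0285(66700) − 32.8(46.5) = 2546.25.
∂Q/∂P = −115.
E = (-115) × (45.3/2546.25) = -2.0459…

-2.05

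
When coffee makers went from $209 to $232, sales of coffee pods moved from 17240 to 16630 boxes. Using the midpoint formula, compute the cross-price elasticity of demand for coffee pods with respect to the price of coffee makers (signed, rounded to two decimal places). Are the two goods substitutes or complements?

%ΔQ_{coffee pods} = (16630 − 17240)/avg = -610/16935 = -0.036020…
%ΔP_{coffee makers} = (232 − 209)/avg = 23/220.5 = 0.104308…
E_cross = (-610/16935) / (23/220.5) = -0.3453…
E_cross < 0 ⇒ the goods are complements.

-0.35; complements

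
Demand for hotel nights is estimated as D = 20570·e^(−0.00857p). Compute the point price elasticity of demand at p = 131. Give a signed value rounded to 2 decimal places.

-1.12

dD/dp = −0.00857·D = -57.3648. At p = 131, D = 6693.68.
Ed = (dD/dp)·(p/D) = (-57.3648) × (131/6693.68) = -1.1226…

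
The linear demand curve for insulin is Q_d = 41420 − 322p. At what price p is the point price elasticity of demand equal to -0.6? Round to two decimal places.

Ed = −322p/(41420 − 322p). Set this equal to -0.6:
322p = 0.6·(41420 − 322p) ⇒ 322p(1 + 0.6) = 0.6·41420
p = 0.6·41420 / (322·1.6) = 48.2375…

48.24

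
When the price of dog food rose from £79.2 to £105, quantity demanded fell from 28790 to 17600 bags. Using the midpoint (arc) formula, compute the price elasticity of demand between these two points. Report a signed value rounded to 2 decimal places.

-1.72

%ΔQ = (17600 − 28790) / [(28790 + 17600)/2] = -11190/23195 = -0.482431…
%ΔP = (105 − 79.2) / [(79.2 + 105)/2] = 25.8/92.1 = 0.280130…
Arc Ed = %ΔQ / %ΔP = (-11190/23195) / (25.8/92.1) = -1.7221…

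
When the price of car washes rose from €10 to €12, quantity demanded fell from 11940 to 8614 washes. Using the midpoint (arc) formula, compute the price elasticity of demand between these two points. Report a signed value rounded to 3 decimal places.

-1.780

%ΔQ = (8614 − 11940) / [(11940 + 8614)/2] = -3326/10277 = -0.323635…
%ΔP = (12 − 10) / [(10 + 12)/2] = 2/11 = 0.181818…
Arc Ed = %ΔQ / %ΔP = (-3326/10277) / (2/11) = -1.77999…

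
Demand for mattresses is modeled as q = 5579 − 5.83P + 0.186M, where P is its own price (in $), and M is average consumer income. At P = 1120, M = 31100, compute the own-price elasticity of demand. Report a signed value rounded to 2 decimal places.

-1.35

At the given values, q = 5579 − 5.83(1120) + 0.186(31100) = 4834.
∂q/∂P = −5.83.
E = (-5.83) × (1120/4834) = -1.3507…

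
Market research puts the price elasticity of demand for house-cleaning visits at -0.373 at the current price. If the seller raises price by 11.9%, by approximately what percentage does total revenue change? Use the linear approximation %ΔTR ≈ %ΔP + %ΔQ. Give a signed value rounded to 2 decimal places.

%ΔQ ≈ Ed × %ΔP = (-0.373) × (+11.9%) = -4.4387%
%ΔTR ≈ %ΔP + %ΔQ = (+11.9%) + (-4.4387%) = +7.4613%

+7.46%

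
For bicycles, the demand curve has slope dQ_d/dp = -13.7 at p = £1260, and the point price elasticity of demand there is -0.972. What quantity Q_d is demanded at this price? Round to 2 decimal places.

Ed = (dQ_d/dp)·(p/Q_d) ⇒ Q_d = (dQ_d/dp)·p/Ed = (-13.7)·1260/(-0.972) = 17759.2592…

17759.26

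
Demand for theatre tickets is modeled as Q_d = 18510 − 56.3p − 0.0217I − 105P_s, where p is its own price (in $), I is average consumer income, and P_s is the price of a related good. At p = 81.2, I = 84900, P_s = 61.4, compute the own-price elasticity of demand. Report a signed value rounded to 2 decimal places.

At the given values, Q_d = 18510 − 56.3(81.2) − 0.0217(84900) − 105(61.4) = 5649.11.
∂Q_d/∂p = −56.3.
E = (-56.3) × (81.2/5649.11) = -0.8092…

-0.81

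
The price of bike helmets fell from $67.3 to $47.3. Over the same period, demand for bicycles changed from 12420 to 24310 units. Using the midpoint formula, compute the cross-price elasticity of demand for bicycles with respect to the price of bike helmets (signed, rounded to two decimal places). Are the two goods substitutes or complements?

-1.85; complements

%ΔQ_{bicycles} = (24310 − 12420)/avg = 11890/18365 = 0.647427…
%ΔP_{bike helmets} = (47.3 − 67.3)/avg = -20/57.3 = -0.349040…
E_cross = (11890/18365) / (-20/57.3) = -1.8548…
E_cross < 0 ⇒ the goods are complements.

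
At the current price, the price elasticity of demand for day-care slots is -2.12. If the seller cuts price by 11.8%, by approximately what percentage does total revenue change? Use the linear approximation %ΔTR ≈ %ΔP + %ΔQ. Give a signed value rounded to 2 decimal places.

%ΔQ ≈ Ed × %ΔP = (-2.12) × (-11.8%) = +25.0160%
%ΔTR ≈ %ΔP + %ΔQ = (-11.8%) + (+25.0160%) = +13.2160%

+13.22%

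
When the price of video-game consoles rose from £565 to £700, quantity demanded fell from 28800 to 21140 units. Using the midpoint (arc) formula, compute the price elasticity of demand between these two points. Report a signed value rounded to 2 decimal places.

%ΔQ = (21140 − 28800) / [(28800 + 21140)/2] = -7660/24970 = -0.306768…
%ΔP = (700 − 565) / [(565 + 700)/2] = 135/632.5 = 0.213438…
Arc Ed = %ΔQ / %ΔP = (-7660/24970) / (135/632.5) = -1.4372…

-1.44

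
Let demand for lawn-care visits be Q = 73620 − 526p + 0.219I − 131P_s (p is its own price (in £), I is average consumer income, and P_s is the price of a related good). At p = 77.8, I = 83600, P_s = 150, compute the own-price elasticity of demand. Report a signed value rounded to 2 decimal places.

At the given values, Q = 73620 − 526(77.8) + 0.219(83600) − 131(150) = 31355.6.
∂Q/∂p = −526.
E = (-526) × (77.8/31355.6) = -1.3051…

-1.31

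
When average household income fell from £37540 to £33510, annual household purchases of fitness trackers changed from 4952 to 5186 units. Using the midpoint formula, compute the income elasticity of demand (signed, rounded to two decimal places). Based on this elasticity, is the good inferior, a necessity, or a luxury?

%ΔQ = (5186 − 4952)/[( 4952 + 5186)/2] = 234/5069 = 0.046162…
%ΔIncome = (33510 − 37540)/[( 37540 + 33510)/2] = -4030/35525 = -0.113441…
E_income = (234/5069) / (-4030/35525) = -0.4069…
E_income < 0 ⇒ inferior good.

-0.41; inferior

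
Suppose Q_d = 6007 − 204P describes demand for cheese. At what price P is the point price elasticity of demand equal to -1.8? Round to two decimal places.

18.93

Ed = −204P/(6007 − 204P). Set this equal to -1.8:
204P = 1.8·(6007 − 204P) ⇒ 204P(1 + 1.8) = 1.8·6007
P = 1.8·6007 / (204·2.8) = 18.9296…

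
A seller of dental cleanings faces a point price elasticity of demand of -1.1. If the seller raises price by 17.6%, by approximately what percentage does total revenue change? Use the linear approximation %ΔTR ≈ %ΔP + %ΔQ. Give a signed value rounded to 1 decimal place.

%ΔQ ≈ Ed × %ΔP = (-1.1) × (+17.6%) = -19.3600%
%ΔTR ≈ %ΔP + %ΔQ = (+17.6%) + (-19.3600%) = -1.7600%

-1.8%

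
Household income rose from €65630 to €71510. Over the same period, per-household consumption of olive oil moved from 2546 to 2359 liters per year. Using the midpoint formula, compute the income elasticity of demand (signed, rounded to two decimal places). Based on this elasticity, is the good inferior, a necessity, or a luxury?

-0.89; inferior

%ΔQ = (2359 − 2546)/[( 2546 + 2359)/2] = -187/2452.5 = -0.076248…
%ΔIncome = (71510 − 65630)/[( 65630 + 71510)/2] = 5880/68570 = 0.085751…
E_income = (-187/2452.5) / (5880/68570) = -0.8891…
E_income < 0 ⇒ inferior good.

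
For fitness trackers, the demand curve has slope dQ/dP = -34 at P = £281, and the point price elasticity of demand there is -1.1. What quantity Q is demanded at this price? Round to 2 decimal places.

8685.45

Ed = (dQ/dP)·(P/Q) ⇒ Q = (dQ/dP)·P/Ed = (-34)·281/(-1.1) = 8685.4545…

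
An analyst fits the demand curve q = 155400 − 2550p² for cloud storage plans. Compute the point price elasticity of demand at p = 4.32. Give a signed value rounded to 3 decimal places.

dq/dp = −2·2550·p = -22032. At p = 4.32, q = 107810.88.
Ed = (dq/dp)·(p/q) = (-22032) × (4.32/107810.88) = -0.88282…

-0.883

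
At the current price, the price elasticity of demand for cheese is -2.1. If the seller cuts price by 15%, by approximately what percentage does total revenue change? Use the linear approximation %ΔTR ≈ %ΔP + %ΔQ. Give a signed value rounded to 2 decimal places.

+16.50%

%ΔQ ≈ Ed × %ΔP = (-2.1) × (-15%) = +31.5000%
%ΔTR ≈ %ΔP + %ΔQ = (-15%) + (+31.5000%) = +16.5000%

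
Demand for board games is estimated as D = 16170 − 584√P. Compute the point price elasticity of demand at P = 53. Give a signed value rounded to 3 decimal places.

-0.178

dD/dP = −584/(2√P) = -40.1093. At P = 53, D = 11918.4.
Ed = (dD/dP)·(P/D) = (-40.1093) × (53/11918.4) = -0.17836…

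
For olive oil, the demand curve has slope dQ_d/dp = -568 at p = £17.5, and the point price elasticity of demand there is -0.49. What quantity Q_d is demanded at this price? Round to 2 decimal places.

Ed = (dQ_d/dp)·(p/Q_d) ⇒ Q_d = (dQ_d/dp)·p/Ed = (-568)·17.5/(-0.49) = 20285.7142…

20285.71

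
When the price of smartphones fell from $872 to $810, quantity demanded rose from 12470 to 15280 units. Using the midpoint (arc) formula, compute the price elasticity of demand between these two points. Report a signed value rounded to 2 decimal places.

%ΔQ = (15280 − 12470) / [(12470 + 15280)/2] = 2810/13875 = 0.202522…
%ΔP = (810 − 872) / [(872 + 810)/2] = -62/841 = -0.073721…
Arc Ed = %ΔQ / %ΔP = (2810/13875) / (-62/841) = -2.7471…

-2.75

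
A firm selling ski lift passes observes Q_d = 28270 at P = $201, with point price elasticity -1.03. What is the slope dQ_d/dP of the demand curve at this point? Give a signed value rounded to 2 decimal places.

Ed = (dQ_d/dP)·(P/Q_d) ⇒ dQ_d/dP = Ed·Q_d/P = (-1.03)·28270/201 = -144.8661…

-144.87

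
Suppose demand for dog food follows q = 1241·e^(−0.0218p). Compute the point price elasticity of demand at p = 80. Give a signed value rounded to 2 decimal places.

-1.74

dq/dp = −0.0218·q = -4.72954. At p = 80, q = 216.951.
Ed = (dq/dp)·(p/q) = (-4.72954) × (80/216.951) = -1.744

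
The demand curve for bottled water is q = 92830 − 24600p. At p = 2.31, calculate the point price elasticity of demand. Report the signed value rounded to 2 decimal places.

-1.58

dq/dp = −24600. At p = 2.31, q = 92830 − 24600(2.31) = 36004.
Ed = (dq/dp)·(p/q) = −24600 × (2.31/36004) = -1.5783…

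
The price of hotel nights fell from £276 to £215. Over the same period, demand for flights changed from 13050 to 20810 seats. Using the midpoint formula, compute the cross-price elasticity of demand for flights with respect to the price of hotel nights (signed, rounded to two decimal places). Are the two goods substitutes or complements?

%ΔQ_{flights} = (20810 − 13050)/avg = 7760/16930 = 0.458357…
%ΔP_{hotel nights} = (215 − 276)/avg = -61/245.5 = -0.248472…
E_cross = (7760/16930) / (-61/245.5) = -1.8447…
E_cross < 0 ⇒ the goods are complements.

-1.84; complements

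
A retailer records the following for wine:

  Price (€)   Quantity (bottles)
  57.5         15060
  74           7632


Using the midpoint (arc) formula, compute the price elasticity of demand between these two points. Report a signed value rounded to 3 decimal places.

%ΔQ = (7632 − 15060) / [(15060 + 7632)/2] = -7428/11346 = -0.654680…
%ΔP = (74 − 57.5) / [(57.5 + 74)/2] = 16.5/65.75 = 0.250950…
Arc Ed = %ΔQ / %ΔP = (-7428/11346) / (16.5/65.75) = -2.60880…

-2.609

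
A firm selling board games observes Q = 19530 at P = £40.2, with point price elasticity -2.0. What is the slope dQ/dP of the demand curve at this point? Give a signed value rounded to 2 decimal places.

Ed = (dQ/dP)·(P/Q) ⇒ dQ/dP = Ed·Q/P = (-2.0)·19530/40.2 = -971.6417…

-971.64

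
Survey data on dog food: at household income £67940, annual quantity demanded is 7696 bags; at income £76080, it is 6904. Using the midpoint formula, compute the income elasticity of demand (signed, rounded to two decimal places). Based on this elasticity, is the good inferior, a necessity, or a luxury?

%ΔQ = (6904 − 7696)/[( 7696 + 6904)/2] = -792/7300 = -0.108493…
%ΔIncome = (76080 − 67940)/[( 67940 + 76080)/2] = 8140/72010 = 0.113039…
E_income = (-792/7300) / (8140/72010) = -0.9597…
E_income < 0 ⇒ inferior good.

-0.96; inferior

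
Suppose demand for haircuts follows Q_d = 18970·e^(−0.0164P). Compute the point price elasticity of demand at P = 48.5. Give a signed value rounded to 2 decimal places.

dQ_d/dP = −0.0164·Q_d = -140.434. At P = 48.5, Q_d = 8563.07.
Ed = (dQ_d/dP)·(P/Q_d) = (-140.434) × (48.5/8563.07) = -0.7954

-0.80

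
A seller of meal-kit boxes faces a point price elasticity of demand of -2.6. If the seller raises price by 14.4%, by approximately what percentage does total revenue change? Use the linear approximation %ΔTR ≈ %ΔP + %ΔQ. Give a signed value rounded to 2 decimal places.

%ΔQ ≈ Ed × %ΔP = (-2.6) × (+14.4%) = -37.4400%
%ΔTR ≈ %ΔP + %ΔQ = (+14.4%) + (-37.4400%) = -23.0400%

-23.04%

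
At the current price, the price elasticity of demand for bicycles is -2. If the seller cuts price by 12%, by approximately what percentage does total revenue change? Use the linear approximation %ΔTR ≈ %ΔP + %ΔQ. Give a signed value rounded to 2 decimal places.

+12.00%

%ΔQ ≈ Ed × %ΔP = (-2) × (-12%) = +24.0000%
%ΔTR ≈ %ΔP + %ΔQ = (-12%) + (+24.0000%) = +12.0000%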